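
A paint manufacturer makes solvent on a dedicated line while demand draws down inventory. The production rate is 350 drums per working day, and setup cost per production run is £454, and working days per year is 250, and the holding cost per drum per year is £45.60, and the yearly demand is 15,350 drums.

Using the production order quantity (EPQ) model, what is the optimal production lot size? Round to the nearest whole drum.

609 drums

d = 15,350/250 = 61.4000 drums/day;  effective holding cost H(1 − d/p) = 45.6·(1 − 61.4000/350) = 37.60046
Q* = √(2DS / H_eff) = √(2·15,350·454 / 37.60046) ≈ 608.84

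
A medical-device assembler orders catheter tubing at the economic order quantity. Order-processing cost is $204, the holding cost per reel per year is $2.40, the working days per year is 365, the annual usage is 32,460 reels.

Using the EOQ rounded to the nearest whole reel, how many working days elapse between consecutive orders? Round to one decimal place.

26.4 days

Q* = √(2·D·S / H) = √(2·32,460·204 / 2.4) = √5,518,200.0 ≈ 2,349.08 → Q = 2,349 reels
Days between orders = 365 / (D/Q) = 365 / 13.819 ≈ 26.414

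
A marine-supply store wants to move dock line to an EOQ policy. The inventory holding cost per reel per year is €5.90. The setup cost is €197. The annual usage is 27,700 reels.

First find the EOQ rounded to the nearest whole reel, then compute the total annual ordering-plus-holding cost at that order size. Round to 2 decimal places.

2DS/H = 2·27,700·197/5.9 = 1,849,796.61
EOQ = √1,849,796.61 ≈ 1,360.07 → Q = 1,360 reels
Annual ordering cost = (D/Q)·S = (27,700/1,360) × 197 = €4,012.43
Annual holding cost  = (Q/2)·H = (1,360/2) × 5.9 = €4,012.00
Total = €4,012.43 + €4,012.00 = €8,024.43

€8,024.43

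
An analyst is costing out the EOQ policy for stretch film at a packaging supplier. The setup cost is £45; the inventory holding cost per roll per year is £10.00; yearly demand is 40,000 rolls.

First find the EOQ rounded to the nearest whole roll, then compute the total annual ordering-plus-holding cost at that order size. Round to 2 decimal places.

Q* = √(2·D·S / H) = √(2·40,000·45 / 10) = √360,000.0 ≈ 600.00 → Q = 600 rolls
Ordering: D/Q × S = 40,000/600 × £45 = £3,000.00
Holding:  Q/2 × H = 600/2 × £10 = £3,000.00
Total = £3,000.00 + £3,000.00 = £6,000.00

£6,000.00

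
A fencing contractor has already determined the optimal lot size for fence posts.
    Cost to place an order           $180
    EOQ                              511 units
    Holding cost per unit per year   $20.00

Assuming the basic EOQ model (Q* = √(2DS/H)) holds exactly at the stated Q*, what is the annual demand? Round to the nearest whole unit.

14,507 units per year

Since Q* = (2DS/H)^½, squaring gives Q*²·H = 2DS.
D = Q²H / (2S) = 511² × 20 / (2 × 180) = 14,506.72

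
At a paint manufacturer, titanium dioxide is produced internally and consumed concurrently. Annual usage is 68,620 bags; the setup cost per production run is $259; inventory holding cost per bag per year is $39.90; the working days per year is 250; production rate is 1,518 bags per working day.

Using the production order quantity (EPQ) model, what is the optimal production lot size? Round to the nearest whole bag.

1,043 bags

Daily demand d = 68,620/250 = 274.480; p = 1518; 1 − d/p = 0.81918
EPQ = √(2DS / (H(1 − d/p)))
    = √(2 × 68,620 × 259 / (39.9 × 0.81918)) ≈ 1,042.83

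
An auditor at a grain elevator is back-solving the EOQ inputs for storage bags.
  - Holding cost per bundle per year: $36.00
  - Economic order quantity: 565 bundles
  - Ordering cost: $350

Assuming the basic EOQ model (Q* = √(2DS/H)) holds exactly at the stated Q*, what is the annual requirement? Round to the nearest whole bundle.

Since Q* = (2DS/H)^½, squaring gives Q*²·H = 2DS.
D = Q²H / (2S) = 565² × 36 / (2 × 350) = 16,417.29

16,417 bundles per year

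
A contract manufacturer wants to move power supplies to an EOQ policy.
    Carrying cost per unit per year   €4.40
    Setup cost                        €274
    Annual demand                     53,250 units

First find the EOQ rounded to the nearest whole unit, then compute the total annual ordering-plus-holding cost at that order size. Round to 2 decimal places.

Optimal lot size Q* = (2 × 53,250 × €274 / €4.4)^½ ≈ 2,575.28 → Q = 2,575 units
Ordering: D/Q × S = 53,250/2,575 × €274 = €5,666.21
Holding:  Q/2 × H = 2,575/2 × €4.4 = €5,665.00
Total = €5,666.21 + €5,665.00 = €11,331.21

€11,331.21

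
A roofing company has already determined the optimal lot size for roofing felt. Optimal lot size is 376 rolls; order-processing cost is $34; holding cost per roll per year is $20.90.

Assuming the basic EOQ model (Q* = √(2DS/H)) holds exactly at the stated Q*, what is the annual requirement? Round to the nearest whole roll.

EOQ relation: Q² = 2DS/H, so rearrange for the unknown.
D = Q²H / (2S) = 376² × 20.9 / (2 × 34) = 43,452.33

43,452 rolls per year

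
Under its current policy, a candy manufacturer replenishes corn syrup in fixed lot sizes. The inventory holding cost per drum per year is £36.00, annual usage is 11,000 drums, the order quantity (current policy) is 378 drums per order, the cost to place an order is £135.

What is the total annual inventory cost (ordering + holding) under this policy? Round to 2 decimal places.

£10,732.57

Annual ordering cost = (D/Q)·S = (11,000/378) × 135 = £3,928.57
Annual holding cost  = (Q/2)·H = (378/2) × 36 = £6,804.00
Total = £3,928.57 + £6,804.00 = £10,732.57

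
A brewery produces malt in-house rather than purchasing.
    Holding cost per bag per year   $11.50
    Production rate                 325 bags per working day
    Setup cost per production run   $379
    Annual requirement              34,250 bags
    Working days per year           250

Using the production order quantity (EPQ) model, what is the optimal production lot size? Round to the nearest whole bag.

1,976 bags

d = 34,250/250 = 137.0000 bags/day;  effective holding cost H(1 − d/p) = 11.5·(1 − 137.0000/325) = 6.65231
Q* = √(2DS / H_eff) = √(2·34,250·379 / 6.65231) ≈ 1,975.51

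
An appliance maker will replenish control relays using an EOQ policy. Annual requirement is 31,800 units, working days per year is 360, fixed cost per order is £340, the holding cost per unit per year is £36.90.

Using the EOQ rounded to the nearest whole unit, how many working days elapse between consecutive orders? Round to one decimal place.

8.7 days

Optimal lot size Q* = (2 × 31,800 × £340 / £36.9)^½ ≈ 765.52 → Q = 766 units
T = Q/D × 360 days = 766/31,800 × 360 = 8.672 days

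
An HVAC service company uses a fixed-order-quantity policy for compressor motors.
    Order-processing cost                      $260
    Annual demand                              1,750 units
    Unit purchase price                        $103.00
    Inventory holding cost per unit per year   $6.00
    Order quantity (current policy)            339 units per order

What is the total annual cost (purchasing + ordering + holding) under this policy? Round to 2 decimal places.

Orders/yr = 1,750/339 = 5.162; ordering cost = 5.162 × $260 = $1,342.18
Average inventory = 339/2 = 169.5; holding cost = 169.5 × $6 = $1,017.00
Purchase cost = D·C = 1,750 × 103 = $180,250.00
Total = $1,342.18 + $1,017.00 + $180,250.00 = $182,609.18

$182,609.18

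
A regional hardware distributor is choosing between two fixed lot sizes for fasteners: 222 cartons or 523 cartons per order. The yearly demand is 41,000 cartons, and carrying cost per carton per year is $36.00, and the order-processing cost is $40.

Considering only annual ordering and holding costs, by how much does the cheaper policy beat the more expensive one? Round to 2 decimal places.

For each Q, cost = (D/Q)·S + (Q/2)·H.
TC(222) = (41,000/222)×40 + (222/2)×36 = $11,383.39
TC(523) = (41,000/523)×40 + (523/2)×36 = $12,549.76
Lots of 222 are cheaper by $1,166.37.

$1,166.37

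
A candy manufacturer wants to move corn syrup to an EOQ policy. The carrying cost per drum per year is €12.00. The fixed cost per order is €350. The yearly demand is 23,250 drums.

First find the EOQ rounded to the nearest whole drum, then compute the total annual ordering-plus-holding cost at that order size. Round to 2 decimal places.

Optimal lot size Q* = (2 × 23,250 × €350 / €12)^½ ≈ 1,164.58 → Q = 1,165 drums
Orders/yr = 23,250/1,165 = 19.957; ordering cost = 19.957 × €350 = €6,984.98
Average inventory = 1,165/2 = 582.5; holding cost = 582.5 × €12 = €6,990.00
Total = €6,984.98 + €6,990.00 = €13,974.98

€13,974.98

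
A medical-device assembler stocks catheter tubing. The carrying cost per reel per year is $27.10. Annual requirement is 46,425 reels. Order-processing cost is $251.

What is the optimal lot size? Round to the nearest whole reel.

Q* = √(2·D·S / H) = √(2·46,425·251 / 27.1) = √859,976.0 ≈ 927.35

927 reels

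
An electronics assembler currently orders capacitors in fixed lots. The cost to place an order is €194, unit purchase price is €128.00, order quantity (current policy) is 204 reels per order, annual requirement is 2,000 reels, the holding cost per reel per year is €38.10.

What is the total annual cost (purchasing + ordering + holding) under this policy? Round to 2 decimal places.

Orders/yr = 2,000/204 = 9.804; ordering cost = 9.804 × €194 = €1,901.96
Average inventory = 204/2 = 102; holding cost = 102 × €38.1 = €3,886.20
Purchase cost = D·C = 2,000 × 128 = €256,000.00
Total = €1,901.96 + €3,886.20 + €256,000.00 = €261,788.16

€261,788.16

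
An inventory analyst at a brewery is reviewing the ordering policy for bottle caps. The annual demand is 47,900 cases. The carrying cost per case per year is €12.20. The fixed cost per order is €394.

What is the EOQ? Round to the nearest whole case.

Q* = √(2·D·S / H) = √(2·47,900·394 / 12.2) = √3,093,868.9 ≈ 1,758.94

1,759 cases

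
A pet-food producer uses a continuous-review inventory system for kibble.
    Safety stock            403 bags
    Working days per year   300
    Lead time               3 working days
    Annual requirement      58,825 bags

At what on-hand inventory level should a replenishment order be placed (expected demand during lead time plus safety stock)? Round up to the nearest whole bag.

Daily demand d = 58,825 / 300 = 196.083 bags/day
Demand during lead time = 196.083 × 3 = 588.25
Reorder point = 588.25 + 403 = 991.25 → round up

992 bags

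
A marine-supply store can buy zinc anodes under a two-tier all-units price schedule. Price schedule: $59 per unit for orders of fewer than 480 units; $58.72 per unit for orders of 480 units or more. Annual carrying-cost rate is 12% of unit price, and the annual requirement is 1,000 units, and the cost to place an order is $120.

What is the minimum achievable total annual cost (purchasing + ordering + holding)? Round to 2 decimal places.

$60,303.53

H₁ = 12%×$59 = $7.0800;  H₂ = 12%×$58.72 = $7.0464
EOQ₁ = √(2×1,000×120/7.0800) = 184.11  (< 480, feasible at tier 1)
EOQ₂ = √(2×1,000×120/7.0464) = 184.55  (< 480 → use Q = 480 at tier-2 price)
TC(tier 1 (EOQ₁), Q≈184.1) = $60,303.53
TC(tier 2, Q≈480.0) = $60,661.14
Minimum at tier 1 (EOQ₁): $60,303.53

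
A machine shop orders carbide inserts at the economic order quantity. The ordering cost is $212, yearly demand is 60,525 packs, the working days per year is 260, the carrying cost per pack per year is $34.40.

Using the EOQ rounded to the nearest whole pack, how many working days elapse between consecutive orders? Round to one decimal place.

EOQ = √(2DS/H) = √(2 × 60,525 × 212 / 34.4)
    = √(746,005.81) ≈ 863.72 → Q = 864 packs
Days between orders = 260 / (D/Q) = 260 / 70.052 ≈ 3.712

3.7 days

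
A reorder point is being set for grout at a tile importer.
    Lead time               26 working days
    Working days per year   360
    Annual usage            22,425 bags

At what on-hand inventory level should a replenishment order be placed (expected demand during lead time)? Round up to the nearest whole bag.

1,620 bags

Daily demand d = 22,425 / 360 = 62.292 bags/day
Demand during lead time = 62.292 × 26 = 1,619.58
Reorder point = 1,619.58 → round up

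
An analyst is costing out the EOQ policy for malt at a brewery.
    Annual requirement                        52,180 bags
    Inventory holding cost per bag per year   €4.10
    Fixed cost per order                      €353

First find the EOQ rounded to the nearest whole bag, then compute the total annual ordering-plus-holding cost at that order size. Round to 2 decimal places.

2DS/H = 2·52,180·353/4.1 = 8,985,141.46
EOQ = √8,985,141.46 ≈ 2,997.52 → Q = 2,998 bags
Ordering: D/Q × S = 52,180/2,998 × €353 = €6,143.94
Holding:  Q/2 × H = 2,998/2 × €4.1 = €6,145.90
Total = €6,143.94 + €6,145.90 = €12,289.84

€12,289.84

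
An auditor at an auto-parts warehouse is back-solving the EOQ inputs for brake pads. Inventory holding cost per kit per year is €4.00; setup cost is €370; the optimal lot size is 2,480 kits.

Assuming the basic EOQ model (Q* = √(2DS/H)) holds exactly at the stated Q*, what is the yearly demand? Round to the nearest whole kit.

From Q* = √(2DS/H) ⇒ Q*² = 2DS/H.
D = Q²H / (2S) = 2,480² × 4 / (2 × 370) = 33,245.41

33,245 kits per year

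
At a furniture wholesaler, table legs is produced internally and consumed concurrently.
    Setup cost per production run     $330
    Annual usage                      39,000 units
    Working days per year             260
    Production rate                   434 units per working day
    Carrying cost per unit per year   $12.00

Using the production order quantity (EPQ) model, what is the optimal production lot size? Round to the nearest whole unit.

d = 39,000/260 = 150.0000 units/day;  effective holding cost H(1 − d/p) = 12·(1 − 150.0000/434) = 7.85253
Q* = √(2DS / H_eff) = √(2·39,000·330 / 7.85253) ≈ 1,810.50

1,811 units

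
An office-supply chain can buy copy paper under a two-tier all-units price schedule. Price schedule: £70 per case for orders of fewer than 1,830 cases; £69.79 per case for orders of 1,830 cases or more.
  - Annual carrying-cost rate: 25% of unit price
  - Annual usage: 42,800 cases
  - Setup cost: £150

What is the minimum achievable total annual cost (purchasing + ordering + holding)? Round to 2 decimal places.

H₁ = 25%×£70 = £17.5000;  H₂ = 25%×£69.79 = £17.4475
EOQ₁ = √(2×42,800×150/17.5000) = 856.57  (< 1,830, feasible at tier 1)
EOQ₂ = √(2×42,800×150/17.4475) = 857.86  (< 1,830 → use Q = 1,830 at tier-2 price)
TC(tier 1 (EOQ₁), Q≈856.6) = £3,010,990.00
TC(tier 2, Q≈1,830.0) = £3,006,484.66
Minimum at tier 2: £3,006,484.66

£3,006,484.66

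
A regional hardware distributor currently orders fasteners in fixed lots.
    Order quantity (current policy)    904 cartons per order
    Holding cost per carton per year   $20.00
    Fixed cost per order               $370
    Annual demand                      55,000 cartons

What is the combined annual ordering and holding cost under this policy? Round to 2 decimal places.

$31,551.06

Orders/yr = 55,000/904 = 60.841; ordering cost = 60.841 × $370 = $22,511.06
Average inventory = 904/2 = 452; holding cost = 452 × $20 = $9,040.00
Total = $22,511.06 + $9,040.00 = $31,551.06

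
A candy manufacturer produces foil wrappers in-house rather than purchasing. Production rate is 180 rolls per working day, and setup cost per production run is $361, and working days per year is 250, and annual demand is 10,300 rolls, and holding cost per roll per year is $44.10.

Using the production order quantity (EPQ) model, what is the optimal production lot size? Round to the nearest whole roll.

468 rolls

Daily demand d = 10,300/250 = 41.200; p = 180; 1 − d/p = 0.77111
EPQ = √(2DS / (H(1 − d/p)))
    = √(2 × 10,300 × 361 / (44.1 × 0.77111)) ≈ 467.64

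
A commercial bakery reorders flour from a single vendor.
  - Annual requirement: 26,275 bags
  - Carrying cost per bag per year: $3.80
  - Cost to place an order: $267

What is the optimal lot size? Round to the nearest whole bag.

2DS/H = 2·26,275·267/3.8 = 3,692,328.95
EOQ = √3,692,328.95 ≈ 1,921.54

1,922 bags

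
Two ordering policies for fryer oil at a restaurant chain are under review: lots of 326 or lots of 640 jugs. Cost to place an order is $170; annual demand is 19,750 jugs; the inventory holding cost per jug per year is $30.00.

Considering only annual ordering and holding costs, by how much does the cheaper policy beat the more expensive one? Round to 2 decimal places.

$342.99

For each Q, cost = (D/Q)·S + (Q/2)·H.
TC(326) = (19,750/326)×170 + (326/2)×30 = $15,189.08
TC(640) = (19,750/640)×170 + (640/2)×30 = $14,846.09
|ΔTC| = |$15,189.08 − $14,846.09| = $342.99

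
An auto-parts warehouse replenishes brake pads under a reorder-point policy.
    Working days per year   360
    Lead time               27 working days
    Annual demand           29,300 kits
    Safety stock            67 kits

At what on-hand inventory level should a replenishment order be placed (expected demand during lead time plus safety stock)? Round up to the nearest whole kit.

Daily demand d = 29,300 / 360 = 81.389 kits/day
Demand during lead time = 81.389 × 27 = 2,197.50
Reorder point = 2,197.50 + 67 = 2,264.50 → round up

2,265 kits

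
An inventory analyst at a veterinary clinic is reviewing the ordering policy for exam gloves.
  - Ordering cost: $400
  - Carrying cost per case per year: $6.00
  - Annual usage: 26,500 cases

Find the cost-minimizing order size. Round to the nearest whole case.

1,880 cases

2DS/H = 2·26,500·400/6 = 3,533,333.33
EOQ = √3,533,333.33 ≈ 1,879.72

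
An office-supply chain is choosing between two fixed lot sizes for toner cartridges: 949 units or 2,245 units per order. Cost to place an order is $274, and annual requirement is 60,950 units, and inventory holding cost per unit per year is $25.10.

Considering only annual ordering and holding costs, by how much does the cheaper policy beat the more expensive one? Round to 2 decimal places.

Annual cost at Q: ordering D·S/Q plus holding Q·H/2.
TC(949) = (60,950/949)×274 + (949/2)×25.1 = $29,507.74
TC(2,245) = (60,950/2,245)×274 + (2,245/2)×25.1 = $35,613.64
Cheaper: Q = 949.  Difference = $6,105.90

$6,105.90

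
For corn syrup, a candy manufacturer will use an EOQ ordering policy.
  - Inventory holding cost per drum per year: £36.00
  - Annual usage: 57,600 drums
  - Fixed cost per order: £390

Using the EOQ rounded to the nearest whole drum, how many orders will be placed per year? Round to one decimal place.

EOQ = √(2DS/H) = √(2 × 57,600 × 390 / 36)
    = √(1,248,000.00) ≈ 1,117.14 → Q = 1,117
Orders per year = D/Q = 57,600 / 1,117 = 51.567

51.6 orders per year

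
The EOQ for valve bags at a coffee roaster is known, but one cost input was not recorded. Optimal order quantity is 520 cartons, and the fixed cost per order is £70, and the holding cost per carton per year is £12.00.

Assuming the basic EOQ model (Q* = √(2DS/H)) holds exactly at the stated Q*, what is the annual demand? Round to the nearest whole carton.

From Q* = √(2DS/H) ⇒ Q*² = 2DS/H.
D = Q²H / (2S) = 520² × 12 / (2 × 70) = 23,177.14

23,177 cartons per year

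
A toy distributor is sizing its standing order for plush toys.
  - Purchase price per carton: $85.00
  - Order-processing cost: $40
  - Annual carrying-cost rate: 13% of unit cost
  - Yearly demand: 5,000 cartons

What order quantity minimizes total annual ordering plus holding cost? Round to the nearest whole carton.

Carrying cost H = $85 × 13% = $11.0500/carton/yr
Q* = √(2·D·S / H) = √(2·5,000·40 / 11.05) = √36,199.1 ≈ 190.26

190 cartons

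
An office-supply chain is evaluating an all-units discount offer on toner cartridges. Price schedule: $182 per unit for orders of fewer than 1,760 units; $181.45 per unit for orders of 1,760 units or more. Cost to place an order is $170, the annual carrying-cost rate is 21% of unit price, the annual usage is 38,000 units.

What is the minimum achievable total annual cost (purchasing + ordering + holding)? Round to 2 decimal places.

H₁ = 21%×$182 = $38.2200;  H₂ = 21%×$181.45 = $38.1045
EOQ₁ = √(2×38,000×170/38.2200) = 581.41  (< 1,760, feasible at tier 1)
EOQ₂ = √(2×38,000×170/38.1045) = 582.30  (< 1,760 → use Q = 1,760 at tier-2 price)
TC(tier 1 (EOQ₁), Q≈581.4) = $6,938,221.67
TC(tier 2, Q≈1,760.0) = $6,932,302.41
Minimum at tier 2: $6,932,302.41

$6,932,302.41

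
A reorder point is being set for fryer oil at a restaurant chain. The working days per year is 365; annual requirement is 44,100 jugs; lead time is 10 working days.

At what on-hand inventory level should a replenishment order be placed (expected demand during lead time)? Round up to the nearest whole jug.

1,209 jugs

Daily demand d = 44,100 / 365 = 120.822 jugs/day
Demand during lead time = 120.822 × 10 = 1,208.22
Reorder point = 1,208.22 → round up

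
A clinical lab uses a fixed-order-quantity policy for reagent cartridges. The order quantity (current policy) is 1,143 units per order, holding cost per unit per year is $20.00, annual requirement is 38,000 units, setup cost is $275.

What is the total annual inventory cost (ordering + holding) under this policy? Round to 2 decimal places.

$20,572.61

Ordering: D/Q × S = 38,000/1,143 × $275 = $9,142.61
Holding:  Q/2 × H = 1,143/2 × $20 = $11,430.00
Total = $9,142.61 + $11,430.00 = $20,572.61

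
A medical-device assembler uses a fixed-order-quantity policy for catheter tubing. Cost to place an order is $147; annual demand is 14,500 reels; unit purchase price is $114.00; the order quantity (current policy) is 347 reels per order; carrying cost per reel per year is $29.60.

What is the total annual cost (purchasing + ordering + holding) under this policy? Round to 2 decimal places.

Ordering: D/Q × S = 14,500/347 × $147 = $6,142.65
Holding:  Q/2 × H = 347/2 × $29.6 = $5,135.60
Purchase cost = D·C = 14,500 × 114 = $1,653,000.00
Total = $6,142.65 + $5,135.60 + $1,653,000.00 = $1,664,278.25

$1,664,278.25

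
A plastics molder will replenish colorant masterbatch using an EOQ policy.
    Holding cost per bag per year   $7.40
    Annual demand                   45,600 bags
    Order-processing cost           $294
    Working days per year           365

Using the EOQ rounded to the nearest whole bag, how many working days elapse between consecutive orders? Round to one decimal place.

15.2 days

Q* = √(2·D·S / H) = √(2·45,600·294 / 7.4) = √3,623,351.4 ≈ 1,903.51 → Q = 1,904 bags
T = Q/D × 365 days = 1,904/45,600 × 365 = 15.240 days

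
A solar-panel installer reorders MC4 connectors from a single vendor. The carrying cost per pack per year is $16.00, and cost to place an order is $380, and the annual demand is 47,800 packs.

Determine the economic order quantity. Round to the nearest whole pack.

1,507 packs

Q* = √(2·D·S / H) = √(2·47,800·380 / 16) = √2,270,500.0 ≈ 1,506.82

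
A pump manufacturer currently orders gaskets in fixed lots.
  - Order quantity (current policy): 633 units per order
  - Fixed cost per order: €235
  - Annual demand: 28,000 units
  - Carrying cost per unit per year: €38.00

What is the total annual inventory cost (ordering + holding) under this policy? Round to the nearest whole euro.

Ordering: D/Q × S = 28,000/633 × €235 = €10,394.94
Holding:  Q/2 × H = 633/2 × €38 = €12,027.00
Total = €10,394.94 + €12,027.00 = €22,421.94

€22,422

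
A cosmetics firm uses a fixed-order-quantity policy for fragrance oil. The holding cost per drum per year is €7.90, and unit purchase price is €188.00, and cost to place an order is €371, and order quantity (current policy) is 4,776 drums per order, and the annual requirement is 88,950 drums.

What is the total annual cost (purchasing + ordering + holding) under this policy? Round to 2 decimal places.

Orders/yr = 88,950/4,776 = 18.624; ordering cost = 18.624 × €371 = €6,909.64
Average inventory = 4,776/2 = 2388; holding cost = 2388 × €7.9 = €18,865.20
Purchase cost = D·C = 88,950 × 188 = €16,722,600.00
Total = €6,909.64 + €18,865.20 + €16,722,600.00 = €16,748,374.84

€16,748,374.84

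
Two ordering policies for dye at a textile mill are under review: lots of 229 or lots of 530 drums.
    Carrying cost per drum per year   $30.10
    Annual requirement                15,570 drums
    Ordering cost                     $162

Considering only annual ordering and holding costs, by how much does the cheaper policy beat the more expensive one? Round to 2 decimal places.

$1,725.40

TC(Q) = (D/Q)S + (Q/2)H
TC(229) = (15,570/229)×162 + (229/2)×30.1 = $14,461.04
TC(530) = (15,570/530)×162 + (530/2)×30.1 = $12,735.63
Cheaper: Q = 530.  Difference = $1,725.40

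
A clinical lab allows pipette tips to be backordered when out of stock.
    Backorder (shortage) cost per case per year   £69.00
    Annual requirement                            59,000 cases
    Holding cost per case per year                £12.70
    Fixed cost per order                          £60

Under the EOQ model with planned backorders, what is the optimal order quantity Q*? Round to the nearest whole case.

Q* = √(2DS/H) · √((H + b)/b)
   = √(2 × 59,000 × 60 / 12.7) · √((12.7 + 69) / 69)
   = 746.646 × 1.0881 ≈ 812.46

812 cases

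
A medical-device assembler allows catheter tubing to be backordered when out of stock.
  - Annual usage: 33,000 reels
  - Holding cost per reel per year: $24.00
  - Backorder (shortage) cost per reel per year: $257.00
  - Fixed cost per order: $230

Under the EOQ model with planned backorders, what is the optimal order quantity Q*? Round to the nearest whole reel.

Basic EOQ = √(2·33,000·230/24) = 795.299
Backorder adjustment √((H+b)/b) = √((24+257)/257) = 1.0457
Q* = 795.299 × 1.0457 ≈ 831.60

832 reels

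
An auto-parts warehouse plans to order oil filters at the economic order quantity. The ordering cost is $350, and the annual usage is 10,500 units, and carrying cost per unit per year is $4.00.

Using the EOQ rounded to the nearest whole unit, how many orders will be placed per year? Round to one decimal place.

7.7 orders per year

2DS/H = 2·10,500·350/4 = 1,837,500.00
EOQ = √1,837,500.00 ≈ 1,355.54 → Q = 1,356
Orders per year = D/Q = 10,500 / 1,356 = 7.743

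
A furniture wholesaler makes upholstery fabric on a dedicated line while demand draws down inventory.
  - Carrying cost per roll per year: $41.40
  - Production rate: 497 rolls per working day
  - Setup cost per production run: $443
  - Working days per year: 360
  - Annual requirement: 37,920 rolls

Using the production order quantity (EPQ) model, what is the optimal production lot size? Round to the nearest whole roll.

1,015 rolls

Daily demand d = 37,920/360 = 105.333; p = 497; 1 − d/p = 0.78806
EPQ = √(2DS / (H(1 − d/p)))
    = √(2 × 37,920 × 443 / (41.4 × 0.78806)) ≈ 1,014.78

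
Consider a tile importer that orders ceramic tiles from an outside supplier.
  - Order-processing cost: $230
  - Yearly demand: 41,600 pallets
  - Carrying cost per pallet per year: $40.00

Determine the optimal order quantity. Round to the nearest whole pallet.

692 pallets

EOQ = √(2DS/H) = √(2 × 41,600 × 230 / 40)
    = √(478,400.00) ≈ 691.66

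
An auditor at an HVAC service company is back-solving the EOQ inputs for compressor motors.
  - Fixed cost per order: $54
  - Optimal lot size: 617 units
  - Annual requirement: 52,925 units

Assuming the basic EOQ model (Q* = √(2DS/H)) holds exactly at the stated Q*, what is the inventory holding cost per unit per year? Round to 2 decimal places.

EOQ relation: Q² = 2DS/H, so rearrange for the unknown.
H = 2DS / Q² = 2 × 52,925 × 54 / 617² = 15.0146

$15.01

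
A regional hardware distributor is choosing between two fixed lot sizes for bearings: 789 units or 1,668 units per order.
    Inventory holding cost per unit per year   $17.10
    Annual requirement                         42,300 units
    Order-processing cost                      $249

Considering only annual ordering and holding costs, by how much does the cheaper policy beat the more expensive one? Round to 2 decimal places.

$480.59

For each Q, cost = (D/Q)·S + (Q/2)·H.
TC(789) = (42,300/789)×249 + (789/2)×17.1 = $20,095.38
TC(1,668) = (42,300/1,668)×249 + (1,668/2)×17.1 = $20,575.97
Cheaper: Q = 789.  Difference = $480.59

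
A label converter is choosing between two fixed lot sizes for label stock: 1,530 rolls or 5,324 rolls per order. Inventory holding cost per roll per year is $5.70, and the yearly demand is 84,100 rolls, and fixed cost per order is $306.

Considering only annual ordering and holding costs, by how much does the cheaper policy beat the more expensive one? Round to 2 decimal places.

TC(Q) = (D/Q)S + (Q/2)H
TC(1,530) = (84,100/1,530)×306 + (1,530/2)×5.7 = $21,180.50
TC(5,324) = (84,100/5,324)×306 + (5,324/2)×5.7 = $20,007.10
Lots of 5,324 are cheaper by $1,173.40.

$1,173.40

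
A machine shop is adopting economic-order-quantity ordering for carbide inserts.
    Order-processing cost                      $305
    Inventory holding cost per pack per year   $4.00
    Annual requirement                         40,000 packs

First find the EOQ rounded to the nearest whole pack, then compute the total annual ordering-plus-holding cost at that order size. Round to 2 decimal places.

$9,879.27

Q* = √(2·D·S / H) = √(2·40,000·305 / 4) = √6,100,000.0 ≈ 2,469.82 → Q = 2,470 packs
Ordering: D/Q × S = 40,000/2,470 × $305 = $4,939.27
Holding:  Q/2 × H = 2,470/2 × $4 = $4,940.00
Total = $4,939.27 + $4,940.00 = $9,879.27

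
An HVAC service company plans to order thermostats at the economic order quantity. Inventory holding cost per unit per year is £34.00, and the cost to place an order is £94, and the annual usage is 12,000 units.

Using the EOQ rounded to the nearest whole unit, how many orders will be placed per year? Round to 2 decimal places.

46.51 orders per year

Q* = √(2·D·S / H) = √(2·12,000·94 / 34) = √66,352.9 ≈ 257.59 → Q = 258
Orders per year = D/Q = 12,000 / 258 = 46.512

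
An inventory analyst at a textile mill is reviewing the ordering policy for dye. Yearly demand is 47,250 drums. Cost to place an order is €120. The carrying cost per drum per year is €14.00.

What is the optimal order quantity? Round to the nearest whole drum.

900 drums

2DS/H = 2·47,250·120/14 = 810,000.00
EOQ = √810,000.00 ≈ 900.00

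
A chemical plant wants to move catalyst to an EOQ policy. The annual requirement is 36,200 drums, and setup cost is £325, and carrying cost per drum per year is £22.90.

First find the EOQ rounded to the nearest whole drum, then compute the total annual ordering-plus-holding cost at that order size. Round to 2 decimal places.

2DS/H = 2·36,200·325/22.9 = 1,027,510.92
EOQ = √1,027,510.92 ≈ 1,013.66 → Q = 1,014 drums
Annual ordering cost = (D/Q)·S = (36,200/1,014) × 325 = £11,602.56
Annual holding cost  = (Q/2)·H = (1,014/2) × 22.9 = £11,610.30
Total = £11,602.56 + £11,610.30 = £23,212.86

£23,212.86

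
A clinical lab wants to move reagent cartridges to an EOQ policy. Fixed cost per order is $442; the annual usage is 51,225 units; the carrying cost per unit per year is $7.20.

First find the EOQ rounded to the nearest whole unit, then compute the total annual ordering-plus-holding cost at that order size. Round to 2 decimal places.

$18,056.49

Q* = √(2·D·S / H) = √(2·51,225·442 / 7.2) = √6,289,291.7 ≈ 2,507.85 → Q = 2,508 units
Orders/yr = 51,225/2,508 = 20.425; ordering cost = 20.425 × $442 = $9,027.69
Average inventory = 2,508/2 = 1254; holding cost = 1254 × $7.2 = $9,028.80
Total = $9,027.69 + $9,028.80 = $18,056.49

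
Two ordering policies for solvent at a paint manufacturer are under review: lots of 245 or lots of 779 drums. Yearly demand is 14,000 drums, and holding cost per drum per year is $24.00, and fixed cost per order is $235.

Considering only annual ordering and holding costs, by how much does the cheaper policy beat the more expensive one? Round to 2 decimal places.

$2,797.21

For each Q, cost = (D/Q)·S + (Q/2)·H.
TC(245) = (14,000/245)×235 + (245/2)×24 = $16,368.57
TC(779) = (14,000/779)×235 + (779/2)×24 = $13,571.36
Lots of 779 are cheaper by $2,797.21.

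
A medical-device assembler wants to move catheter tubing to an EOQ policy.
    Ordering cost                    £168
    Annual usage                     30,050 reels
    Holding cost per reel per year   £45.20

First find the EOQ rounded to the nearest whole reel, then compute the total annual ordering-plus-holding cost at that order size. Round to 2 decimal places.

Optimal lot size Q* = (2 × 30,050 × £168 / £45.2)^½ ≈ 472.63 → Q = 473 reels
Ordering: D/Q × S = 30,050/473 × £168 = £10,673.15
Holding:  Q/2 × H = 473/2 × £45.2 = £10,689.80
Total = £10,673.15 + £10,689.80 = £21,362.95

£21,362.95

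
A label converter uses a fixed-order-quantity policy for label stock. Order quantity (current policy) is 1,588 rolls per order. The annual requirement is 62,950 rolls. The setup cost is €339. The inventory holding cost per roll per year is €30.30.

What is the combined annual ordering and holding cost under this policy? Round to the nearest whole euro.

€37,497

Ordering: D/Q × S = 62,950/1,588 × €339 = €13,438.32
Holding:  Q/2 × H = 1,588/2 × €30.3 = €24,058.20
Total = €13,438.32 + €24,058.20 = €37,496.52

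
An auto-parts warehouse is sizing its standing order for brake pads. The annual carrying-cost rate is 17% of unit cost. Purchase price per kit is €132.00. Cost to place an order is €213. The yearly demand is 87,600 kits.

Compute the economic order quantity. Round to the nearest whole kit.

Carrying cost H = €132 × 17% = €22.4400/kit/yr
EOQ = √(2DS/H) = √(2 × 87,600 × 213 / 22.44)
    = √(1,662,994.65) ≈ 1,289.57

1,290 kits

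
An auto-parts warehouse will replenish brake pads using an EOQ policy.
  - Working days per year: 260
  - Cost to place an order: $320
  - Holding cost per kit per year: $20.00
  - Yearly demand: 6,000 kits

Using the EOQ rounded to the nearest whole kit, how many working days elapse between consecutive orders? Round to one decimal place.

19.0 days

EOQ = √(2DS/H) = √(2 × 6,000 × 320 / 20)
    = √(192,000.00) ≈ 438.18 → Q = 438 kits
Cycle time = (working days × Q)/D = (260 × 438) / 6,000 = 18.980 days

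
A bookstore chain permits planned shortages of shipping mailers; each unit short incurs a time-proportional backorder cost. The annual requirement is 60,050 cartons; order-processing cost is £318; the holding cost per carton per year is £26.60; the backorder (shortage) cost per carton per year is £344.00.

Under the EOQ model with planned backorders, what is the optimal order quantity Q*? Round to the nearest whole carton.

Q* = √(2DS/H) · √((H + b)/b)
   = √(2 × 60,050 × 318 / 26.6) · √((26.6 + 344) / 344)
   = 1,198.241 × 1.0379 ≈ 1,243.71

1,244 cartons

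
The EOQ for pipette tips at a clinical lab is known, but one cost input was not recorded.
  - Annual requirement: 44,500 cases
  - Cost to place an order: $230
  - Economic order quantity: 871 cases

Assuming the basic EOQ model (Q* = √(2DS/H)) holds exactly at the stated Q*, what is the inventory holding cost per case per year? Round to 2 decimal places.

$26.98

From Q* = √(2DS/H) ⇒ Q*² = 2DS/H.
H = 2DS / Q² = 2 × 44,500 × 230 / 871² = 26.9825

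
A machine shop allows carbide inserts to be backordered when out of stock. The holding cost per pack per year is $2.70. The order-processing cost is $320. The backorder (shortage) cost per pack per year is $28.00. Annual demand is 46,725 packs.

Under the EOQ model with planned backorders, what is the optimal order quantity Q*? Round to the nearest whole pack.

Basic EOQ = √(2·46,725·320/2.7) = 3,327.996
Backorder adjustment √((H+b)/b) = √((2.7+28)/28) = 1.0471
Q* = 3,327.996 × 1.0471 ≈ 3,484.76

3,485 packs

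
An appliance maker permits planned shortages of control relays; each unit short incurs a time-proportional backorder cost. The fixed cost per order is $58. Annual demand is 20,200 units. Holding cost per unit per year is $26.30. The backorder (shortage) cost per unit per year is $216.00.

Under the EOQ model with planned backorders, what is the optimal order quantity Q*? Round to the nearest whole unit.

Q* = √(2DS/H) · √((H + b)/b)
   = √(2 × 20,200 × 58 / 26.3) · √((26.3 + 216) / 216)
   = 298.488 × 1.0591 ≈ 316.14

316 units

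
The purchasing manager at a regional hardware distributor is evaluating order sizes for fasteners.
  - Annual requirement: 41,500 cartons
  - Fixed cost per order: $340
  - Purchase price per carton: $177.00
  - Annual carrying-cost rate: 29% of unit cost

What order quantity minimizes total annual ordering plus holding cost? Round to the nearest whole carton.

741 cartons

Holding cost per carton per year: H = 29% × $177 = $51.3300
2DS/H = 2·41,500·340/51.33 = 549,775.96
EOQ = √549,775.96 ≈ 741.47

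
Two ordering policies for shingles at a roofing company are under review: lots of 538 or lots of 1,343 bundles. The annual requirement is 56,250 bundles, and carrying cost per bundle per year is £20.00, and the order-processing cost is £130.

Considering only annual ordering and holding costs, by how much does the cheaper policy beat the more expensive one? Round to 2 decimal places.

£97.11

Annual cost at Q: ordering D·S/Q plus holding Q·H/2.
TC(538) = (56,250/538)×130 + (538/2)×20 = £18,972.01
TC(1,343) = (56,250/1,343)×130 + (1,343/2)×20 = £18,874.90
Lots of 1,343 are cheaper by £97.11.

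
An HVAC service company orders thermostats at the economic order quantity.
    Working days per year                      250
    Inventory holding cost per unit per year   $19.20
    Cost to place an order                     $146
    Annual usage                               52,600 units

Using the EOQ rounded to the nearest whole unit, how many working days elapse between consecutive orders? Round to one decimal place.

4.2 days

Q* = √(2·D·S / H) = √(2·52,600·146 / 19.2) = √799,958.3 ≈ 894.40 → Q = 894 units
Days between orders = 250 / (D/Q) = 250 / 58.837 ≈ 4.249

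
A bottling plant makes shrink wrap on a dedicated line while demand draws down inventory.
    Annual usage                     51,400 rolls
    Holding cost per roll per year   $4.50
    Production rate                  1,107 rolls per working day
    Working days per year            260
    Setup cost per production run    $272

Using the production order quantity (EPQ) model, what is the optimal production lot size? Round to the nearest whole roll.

2,750 rolls

Daily demand d = 51,400/260 = 197.692; p = 1107; 1 − d/p = 0.82142
EPQ = √(2DS / (H(1 − d/p)))
    = √(2 × 51,400 × 272 / (4.5 × 0.82142)) ≈ 2,750.38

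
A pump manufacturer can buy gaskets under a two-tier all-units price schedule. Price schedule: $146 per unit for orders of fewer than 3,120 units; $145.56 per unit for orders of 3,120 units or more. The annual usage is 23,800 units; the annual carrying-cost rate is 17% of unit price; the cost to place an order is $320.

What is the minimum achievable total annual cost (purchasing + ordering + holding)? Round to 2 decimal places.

$3,494,243.72

H₁ = 17%×$146 = $24.8200;  H₂ = 17%×$145.56 = $24.7452
EOQ₁ = √(2×23,800×320/24.8200) = 783.39  (< 3,120, feasible at tier 1)
EOQ₂ = √(2×23,800×320/24.7452) = 784.57  (< 3,120 → use Q = 3,120 at tier-2 price)
TC(tier 1 (EOQ₁), Q≈783.4) = $3,494,243.72
TC(tier 2, Q≈3,120.0) = $3,505,371.54
Minimum at tier 1 (EOQ₁): $3,494,243.72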